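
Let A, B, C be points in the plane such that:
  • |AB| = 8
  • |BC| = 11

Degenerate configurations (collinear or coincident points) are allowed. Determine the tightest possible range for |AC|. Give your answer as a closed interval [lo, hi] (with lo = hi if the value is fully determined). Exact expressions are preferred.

|AB| ∈ {8}
|BC| ∈ {11}
|AC| ∈ [3, 19]

|AC| ∈ [3, 19]  (≈ [3.0000, 19.0000])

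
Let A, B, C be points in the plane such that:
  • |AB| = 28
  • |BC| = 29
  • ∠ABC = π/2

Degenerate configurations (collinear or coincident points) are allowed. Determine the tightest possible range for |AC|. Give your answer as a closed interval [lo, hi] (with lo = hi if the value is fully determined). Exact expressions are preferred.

|AB| ∈ {28}
|BC| ∈ {29}
|AC| ∈ {5·√(65)}

|AC| = 5·√(65)  (≈ 40.3113)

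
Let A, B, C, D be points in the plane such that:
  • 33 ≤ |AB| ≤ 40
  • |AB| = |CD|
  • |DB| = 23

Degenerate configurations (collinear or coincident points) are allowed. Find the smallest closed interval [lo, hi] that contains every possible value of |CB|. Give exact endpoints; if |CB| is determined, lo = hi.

|CB| ∈ [10, 63]  (≈ [10.0000, 63.0000])

|AB| ∈ [33, 40]
|BD| ∈ {23}
|CD| ∈ [33, 40]
|AD| ∈ [10, 63]
|BC| ∈ [10, 63]
|AC| ∈ [0, 103]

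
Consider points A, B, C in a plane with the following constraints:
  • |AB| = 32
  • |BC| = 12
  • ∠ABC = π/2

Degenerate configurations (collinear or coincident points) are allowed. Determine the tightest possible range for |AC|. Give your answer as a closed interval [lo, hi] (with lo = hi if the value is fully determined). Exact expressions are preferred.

|AC| = 4·√(73)  (≈ 34.1760)

|AB| ∈ {32}
|BC| ∈ {12}
|AC| ∈ {4·√(73)}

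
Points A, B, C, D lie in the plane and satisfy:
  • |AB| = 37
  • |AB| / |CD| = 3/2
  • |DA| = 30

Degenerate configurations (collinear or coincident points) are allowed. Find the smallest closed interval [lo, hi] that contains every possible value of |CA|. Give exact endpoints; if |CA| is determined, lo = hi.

|AB| ∈ {37}
|AD| ∈ {30}
|CD| ∈ {74/3}
|BD| ∈ [7, 67]
|AC| ∈ [16/3, 164/3]
|BC| ∈ [0, 275/3]

|CA| ∈ [16/3, 164/3]  (≈ [5.3333, 54.6667])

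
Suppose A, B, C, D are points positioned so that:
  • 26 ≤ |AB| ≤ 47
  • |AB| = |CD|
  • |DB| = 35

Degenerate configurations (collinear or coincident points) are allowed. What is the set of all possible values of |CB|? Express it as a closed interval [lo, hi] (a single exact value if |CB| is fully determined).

|AB| ∈ [26, 47]
|BD| ∈ {35}
|CD| ∈ [26, 47]
|AD| ∈ [0, 82]
|BC| ∈ [0, 82]
|AC| ∈ [0, 129]

|CB| ∈ [0, 82]  (≈ [0.0000, 82.0000])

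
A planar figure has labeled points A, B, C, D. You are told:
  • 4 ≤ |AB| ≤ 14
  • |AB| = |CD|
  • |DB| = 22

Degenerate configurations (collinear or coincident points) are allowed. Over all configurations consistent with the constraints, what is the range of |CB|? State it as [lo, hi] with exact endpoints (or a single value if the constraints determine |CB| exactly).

|AB| ∈ [4, 14]
|BD| ∈ {22}
|CD| ∈ [4, 14]
|AD| ∈ [8, 36]
|BC| ∈ [8, 36]
|AC| ∈ [0, 50]

|CB| ∈ [8, 36]  (≈ [8.0000, 36.0000])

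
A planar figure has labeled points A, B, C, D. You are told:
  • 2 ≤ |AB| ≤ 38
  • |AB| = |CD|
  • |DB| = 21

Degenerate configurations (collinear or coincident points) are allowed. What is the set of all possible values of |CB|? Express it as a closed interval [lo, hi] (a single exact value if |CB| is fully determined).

|CB| ∈ [0, 59]  (≈ [0.0000, 59.0000])

|AB| ∈ [2, 38]
|BD| ∈ {21}
|CD| ∈ [2, 38]
|AD| ∈ [0, 59]
|BC| ∈ [0, 59]
|AC| ∈ [0, 97]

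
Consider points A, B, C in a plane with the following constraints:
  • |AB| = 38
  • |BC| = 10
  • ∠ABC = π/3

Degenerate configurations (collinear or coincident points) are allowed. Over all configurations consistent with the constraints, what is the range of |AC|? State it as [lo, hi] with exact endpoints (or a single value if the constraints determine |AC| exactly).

|AC| = 2·√(291)  (≈ 34.1174)

|AB| ∈ {38}
|BC| ∈ {10}
|AC| ∈ {2·√(291)}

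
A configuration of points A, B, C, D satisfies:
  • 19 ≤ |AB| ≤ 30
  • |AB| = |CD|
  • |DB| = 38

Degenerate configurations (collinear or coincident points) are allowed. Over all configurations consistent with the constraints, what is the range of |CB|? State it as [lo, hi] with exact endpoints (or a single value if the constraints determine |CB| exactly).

|AB| ∈ [19, 30]
|BD| ∈ {38}
|CD| ∈ [19, 30]
|AD| ∈ [8, 68]
|BC| ∈ [8, 68]
|AC| ∈ [0, 98]

|CB| ∈ [8, 68]  (≈ [8.0000, 68.0000])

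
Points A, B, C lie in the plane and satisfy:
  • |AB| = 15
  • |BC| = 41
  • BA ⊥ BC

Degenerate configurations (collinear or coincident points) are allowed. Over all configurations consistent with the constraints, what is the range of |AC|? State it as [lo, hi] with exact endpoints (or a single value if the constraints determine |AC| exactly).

|AB| ∈ {15}
|BC| ∈ {41}
|AC| ∈ {√(1906)}

|AC| = √(1906)  (≈ 43.6578)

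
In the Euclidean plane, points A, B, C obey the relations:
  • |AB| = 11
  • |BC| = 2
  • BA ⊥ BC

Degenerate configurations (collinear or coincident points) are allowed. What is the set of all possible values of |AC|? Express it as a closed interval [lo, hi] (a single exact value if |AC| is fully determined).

|AB| ∈ {11}
|BC| ∈ {2}
|AC| ∈ {5·√(5)}

|AC| = 5·√(5)  (≈ 11.1803)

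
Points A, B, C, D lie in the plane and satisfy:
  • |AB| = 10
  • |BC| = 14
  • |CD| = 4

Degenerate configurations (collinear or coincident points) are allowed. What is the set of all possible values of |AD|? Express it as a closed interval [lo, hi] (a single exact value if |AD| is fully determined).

|AD| ∈ [0, 28]  (≈ [0.0000, 28.0000])

|AB| ∈ {10}
|BC| ∈ {14}
|CD| ∈ {4}
|AC| ∈ [4, 24]
|BD| ∈ [10, 18]
|AD| ∈ [0, 28]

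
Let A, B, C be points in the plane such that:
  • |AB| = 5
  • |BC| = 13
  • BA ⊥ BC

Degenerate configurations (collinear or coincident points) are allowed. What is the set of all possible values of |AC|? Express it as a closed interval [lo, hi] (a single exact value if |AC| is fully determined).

|AC| = √(194)  (≈ 13.9284)

|AB| ∈ {5}
|BC| ∈ {13}
|AC| ∈ {√(194)}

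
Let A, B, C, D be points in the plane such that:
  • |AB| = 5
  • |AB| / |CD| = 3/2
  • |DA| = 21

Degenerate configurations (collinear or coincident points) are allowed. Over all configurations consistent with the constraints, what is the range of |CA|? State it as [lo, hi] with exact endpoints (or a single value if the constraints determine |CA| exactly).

|AB| ∈ {5}
|AD| ∈ {21}
|CD| ∈ {10/3}
|BD| ∈ [16, 26]
|AC| ∈ [53/3, 73/3]
|BC| ∈ [38/3, 88/3]

|CA| ∈ [53/3, 73/3]  (≈ [17.6667, 24.3333])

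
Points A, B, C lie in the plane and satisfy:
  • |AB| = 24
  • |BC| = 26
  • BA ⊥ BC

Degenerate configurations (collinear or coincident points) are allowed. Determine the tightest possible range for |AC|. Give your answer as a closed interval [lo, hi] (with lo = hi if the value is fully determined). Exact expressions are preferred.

|AB| ∈ {24}
|BC| ∈ {26}
|AC| ∈ {2·√(313)}

|AC| = 2·√(313)  (≈ 35.3836)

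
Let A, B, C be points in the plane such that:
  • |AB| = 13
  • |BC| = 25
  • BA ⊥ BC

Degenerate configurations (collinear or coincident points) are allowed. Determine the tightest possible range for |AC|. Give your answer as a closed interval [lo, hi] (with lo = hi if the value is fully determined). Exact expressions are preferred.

|AB| ∈ {13}
|BC| ∈ {25}
|AC| ∈ {√(794)}

|AC| = √(794)  (≈ 28.1780)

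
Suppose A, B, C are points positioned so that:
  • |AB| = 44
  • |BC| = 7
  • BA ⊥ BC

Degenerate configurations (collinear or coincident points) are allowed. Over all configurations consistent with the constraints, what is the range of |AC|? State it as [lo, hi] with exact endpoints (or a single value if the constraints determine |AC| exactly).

|AB| ∈ {44}
|BC| ∈ {7}
|AC| ∈ {√(1985)}

|AC| = √(1985)  (≈ 44.5533)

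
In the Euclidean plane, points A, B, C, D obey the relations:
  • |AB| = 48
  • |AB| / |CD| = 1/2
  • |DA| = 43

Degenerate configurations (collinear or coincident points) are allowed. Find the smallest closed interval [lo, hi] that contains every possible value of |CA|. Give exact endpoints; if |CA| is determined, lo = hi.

|AB| ∈ {48}
|AD| ∈ {43}
|CD| ∈ {96}
|BD| ∈ [5, 91]
|AC| ∈ [53, 139]
|BC| ∈ [5, 187]

|CA| ∈ [53, 139]  (≈ [53.0000, 139.0000])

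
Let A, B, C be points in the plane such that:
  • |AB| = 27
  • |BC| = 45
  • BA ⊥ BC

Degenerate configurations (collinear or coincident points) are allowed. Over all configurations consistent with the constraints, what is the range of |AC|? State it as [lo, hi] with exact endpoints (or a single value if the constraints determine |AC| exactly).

|AB| ∈ {27}
|BC| ∈ {45}
|AC| ∈ {9·√(34)}

|AC| = 9·√(34)  (≈ 52.4786)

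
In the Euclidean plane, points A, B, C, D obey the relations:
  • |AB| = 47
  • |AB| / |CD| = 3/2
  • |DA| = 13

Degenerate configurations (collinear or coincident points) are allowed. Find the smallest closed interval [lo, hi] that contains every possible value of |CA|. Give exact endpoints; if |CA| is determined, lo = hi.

|AB| ∈ {47}
|AD| ∈ {13}
|CD| ∈ {94/3}
|BD| ∈ [34, 60]
|AC| ∈ [55/3, 133/3]
|BC| ∈ [8/3, 274/3]

|CA| ∈ [55/3, 133/3]  (≈ [18.3333, 44.3333])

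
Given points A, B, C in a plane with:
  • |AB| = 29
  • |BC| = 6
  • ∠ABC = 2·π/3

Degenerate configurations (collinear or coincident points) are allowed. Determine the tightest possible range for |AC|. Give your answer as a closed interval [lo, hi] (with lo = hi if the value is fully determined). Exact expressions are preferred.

|AC| = √(1051)  (≈ 32.4191)

|AB| ∈ {29}
|BC| ∈ {6}
|AC| ∈ {√(1051)}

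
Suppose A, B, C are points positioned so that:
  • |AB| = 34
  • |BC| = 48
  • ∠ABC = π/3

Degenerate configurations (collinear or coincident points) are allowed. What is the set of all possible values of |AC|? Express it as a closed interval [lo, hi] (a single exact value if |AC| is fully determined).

|AB| ∈ {34}
|BC| ∈ {48}
|AC| ∈ {2·√(457)}

|AC| = 2·√(457)  (≈ 42.7551)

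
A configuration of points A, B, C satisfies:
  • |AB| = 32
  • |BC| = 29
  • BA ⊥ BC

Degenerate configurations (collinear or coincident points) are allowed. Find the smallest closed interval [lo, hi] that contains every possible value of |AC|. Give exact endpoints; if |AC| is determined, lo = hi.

|AC| = √(1865)  (≈ 43.1856)

|AB| ∈ {32}
|BC| ∈ {29}
|AC| ∈ {√(1865)}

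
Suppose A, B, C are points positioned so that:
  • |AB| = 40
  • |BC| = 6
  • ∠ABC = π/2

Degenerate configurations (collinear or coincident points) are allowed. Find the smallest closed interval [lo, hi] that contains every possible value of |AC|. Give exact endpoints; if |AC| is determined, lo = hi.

|AB| ∈ {40}
|BC| ∈ {6}
|AC| ∈ {2·√(409)}

|AC| = 2·√(409)  (≈ 40.4475)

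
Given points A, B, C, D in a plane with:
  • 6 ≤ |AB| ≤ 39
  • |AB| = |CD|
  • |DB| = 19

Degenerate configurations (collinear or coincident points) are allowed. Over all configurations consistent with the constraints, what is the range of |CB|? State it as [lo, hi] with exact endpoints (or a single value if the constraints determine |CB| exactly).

|AB| ∈ [6, 39]
|BD| ∈ {19}
|CD| ∈ [6, 39]
|AD| ∈ [0, 58]
|BC| ∈ [0, 58]
|AC| ∈ [0, 97]

|CB| ∈ [0, 58]  (≈ [0.0000, 58.0000])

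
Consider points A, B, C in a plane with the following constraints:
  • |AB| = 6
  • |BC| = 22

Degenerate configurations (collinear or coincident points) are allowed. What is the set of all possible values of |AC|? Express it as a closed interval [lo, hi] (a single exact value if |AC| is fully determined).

|AB| ∈ {6}
|BC| ∈ {22}
|AC| ∈ [16, 28]

|AC| ∈ [16, 28]  (≈ [16.0000, 28.0000])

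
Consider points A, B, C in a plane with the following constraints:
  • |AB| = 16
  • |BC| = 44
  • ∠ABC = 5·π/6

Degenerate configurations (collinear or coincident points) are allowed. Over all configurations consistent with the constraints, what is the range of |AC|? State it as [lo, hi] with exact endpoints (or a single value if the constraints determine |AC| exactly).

|AC| = 4·√(44·√(3) + 137)  (≈ 58.4069)

|AB| ∈ {16}
|BC| ∈ {44}
|AC| ∈ {4·√(44·√(3) + 137)}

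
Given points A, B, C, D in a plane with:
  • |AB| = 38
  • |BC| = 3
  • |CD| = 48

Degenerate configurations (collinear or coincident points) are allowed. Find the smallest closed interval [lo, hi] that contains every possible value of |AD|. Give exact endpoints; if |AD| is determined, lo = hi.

|AD| ∈ [7, 89]  (≈ [7.0000, 89.0000])

|AB| ∈ {38}
|BC| ∈ {3}
|CD| ∈ {48}
|AC| ∈ [35, 41]
|BD| ∈ [45, 51]
|AD| ∈ [7, 89]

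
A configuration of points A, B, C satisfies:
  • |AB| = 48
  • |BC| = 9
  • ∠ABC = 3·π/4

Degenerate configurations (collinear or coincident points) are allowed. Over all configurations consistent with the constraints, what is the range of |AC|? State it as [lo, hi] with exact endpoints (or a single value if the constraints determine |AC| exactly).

|AB| ∈ {48}
|BC| ∈ {9}
|AC| ∈ {3·√(48·√(2) + 265)}

|AC| = 3·√(48·√(2) + 265)  (≈ 54.7352)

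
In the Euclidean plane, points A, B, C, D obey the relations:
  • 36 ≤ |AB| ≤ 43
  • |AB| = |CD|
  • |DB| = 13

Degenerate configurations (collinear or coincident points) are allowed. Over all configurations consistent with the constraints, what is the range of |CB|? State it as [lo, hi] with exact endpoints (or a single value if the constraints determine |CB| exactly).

|CB| ∈ [23, 56]  (≈ [23.0000, 56.0000])

|AB| ∈ [36, 43]
|BD| ∈ {13}
|CD| ∈ [36, 43]
|AD| ∈ [23, 56]
|BC| ∈ [23, 56]
|AC| ∈ [0, 99]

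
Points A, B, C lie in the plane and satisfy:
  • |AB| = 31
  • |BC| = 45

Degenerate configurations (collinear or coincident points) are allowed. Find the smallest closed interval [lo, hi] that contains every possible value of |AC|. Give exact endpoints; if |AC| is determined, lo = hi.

|AC| ∈ [14, 76]  (≈ [14.0000, 76.0000])

|AB| ∈ {31}
|BC| ∈ {45}
|AC| ∈ [14, 76]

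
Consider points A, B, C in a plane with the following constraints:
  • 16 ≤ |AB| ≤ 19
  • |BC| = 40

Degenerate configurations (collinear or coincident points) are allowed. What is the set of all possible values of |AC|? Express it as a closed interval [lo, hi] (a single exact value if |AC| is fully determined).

|AB| ∈ [16, 19]
|BC| ∈ {40}
|AC| ∈ [21, 59]

|AC| ∈ [21, 59]  (≈ [21.0000, 59.0000])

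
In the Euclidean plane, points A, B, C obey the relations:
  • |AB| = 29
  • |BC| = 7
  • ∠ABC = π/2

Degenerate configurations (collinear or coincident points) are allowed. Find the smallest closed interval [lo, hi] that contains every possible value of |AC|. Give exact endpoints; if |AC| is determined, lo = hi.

|AB| ∈ {29}
|BC| ∈ {7}
|AC| ∈ {√(890)}

|AC| = √(890)  (≈ 29.8329)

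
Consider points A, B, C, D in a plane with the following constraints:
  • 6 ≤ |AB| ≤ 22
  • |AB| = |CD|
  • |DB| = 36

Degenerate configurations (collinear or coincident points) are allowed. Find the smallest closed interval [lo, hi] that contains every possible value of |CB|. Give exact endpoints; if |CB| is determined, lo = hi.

|AB| ∈ [6, 22]
|BD| ∈ {36}
|CD| ∈ [6, 22]
|AD| ∈ [14, 58]
|BC| ∈ [14, 58]
|AC| ∈ [0, 80]

|CB| ∈ [14, 58]  (≈ [14.0000, 58.0000])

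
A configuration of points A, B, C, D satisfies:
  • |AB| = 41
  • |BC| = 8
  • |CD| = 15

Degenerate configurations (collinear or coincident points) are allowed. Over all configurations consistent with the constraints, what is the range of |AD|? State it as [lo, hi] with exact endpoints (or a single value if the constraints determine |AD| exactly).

|AB| ∈ {41}
|BC| ∈ {8}
|CD| ∈ {15}
|AC| ∈ [33, 49]
|BD| ∈ [7, 23]
|AD| ∈ [18, 64]

|AD| ∈ [18, 64]  (≈ [18.0000, 64.0000])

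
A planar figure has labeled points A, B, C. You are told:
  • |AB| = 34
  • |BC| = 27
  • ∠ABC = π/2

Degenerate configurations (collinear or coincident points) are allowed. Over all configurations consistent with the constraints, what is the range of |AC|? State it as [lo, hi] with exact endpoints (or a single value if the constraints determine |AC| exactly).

|AB| ∈ {34}
|BC| ∈ {27}
|AC| ∈ {√(1885)}

|AC| = √(1885)  (≈ 43.4166)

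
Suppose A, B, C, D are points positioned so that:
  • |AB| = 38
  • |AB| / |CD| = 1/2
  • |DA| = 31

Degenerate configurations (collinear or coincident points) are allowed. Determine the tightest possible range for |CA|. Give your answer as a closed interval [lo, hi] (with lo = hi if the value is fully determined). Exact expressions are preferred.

|AB| ∈ {38}
|AD| ∈ {31}
|CD| ∈ {76}
|BD| ∈ [7, 69]
|AC| ∈ [45, 107]
|BC| ∈ [7, 145]

|CA| ∈ [45, 107]  (≈ [45.0000, 107.0000])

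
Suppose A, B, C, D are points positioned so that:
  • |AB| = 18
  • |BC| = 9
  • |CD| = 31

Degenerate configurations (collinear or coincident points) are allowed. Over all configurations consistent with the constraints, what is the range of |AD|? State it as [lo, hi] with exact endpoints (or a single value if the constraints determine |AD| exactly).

|AB| ∈ {18}
|BC| ∈ {9}
|CD| ∈ {31}
|AC| ∈ [9, 27]
|BD| ∈ [22, 40]
|AD| ∈ [4, 58]

|AD| ∈ [4, 58]  (≈ [4.0000, 58.0000])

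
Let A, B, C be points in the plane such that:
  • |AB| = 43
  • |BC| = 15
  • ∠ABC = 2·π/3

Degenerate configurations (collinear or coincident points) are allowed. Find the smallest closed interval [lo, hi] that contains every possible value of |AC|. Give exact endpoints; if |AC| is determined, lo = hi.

|AC| = √(2719)  (≈ 52.1440)

|AB| ∈ {43}
|BC| ∈ {15}
|AC| ∈ {√(2719)}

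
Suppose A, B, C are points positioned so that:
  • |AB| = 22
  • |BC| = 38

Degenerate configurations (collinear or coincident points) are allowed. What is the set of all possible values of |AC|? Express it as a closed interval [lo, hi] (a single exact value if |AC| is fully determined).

|AC| ∈ [16, 60]  (≈ [16.0000, 60.0000])

|AB| ∈ {22}
|BC| ∈ {38}
|AC| ∈ [16, 60]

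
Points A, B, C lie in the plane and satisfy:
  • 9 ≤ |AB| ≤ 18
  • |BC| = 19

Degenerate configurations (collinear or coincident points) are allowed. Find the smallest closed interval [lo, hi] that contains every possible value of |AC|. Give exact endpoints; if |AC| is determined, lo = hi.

|AC| ∈ [1, 37]  (≈ [1.0000, 37.0000])

|AB| ∈ [9, 18]
|BC| ∈ {19}
|AC| ∈ [1, 37]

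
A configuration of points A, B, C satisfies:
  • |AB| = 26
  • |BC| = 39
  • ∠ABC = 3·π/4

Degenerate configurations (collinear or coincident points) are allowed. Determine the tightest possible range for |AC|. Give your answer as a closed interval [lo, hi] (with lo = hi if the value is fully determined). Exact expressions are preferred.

|AB| ∈ {26}
|BC| ∈ {39}
|AC| ∈ {13·√(6·√(2) + 13)}

|AC| = 13·√(6·√(2) + 13)  (≈ 60.2579)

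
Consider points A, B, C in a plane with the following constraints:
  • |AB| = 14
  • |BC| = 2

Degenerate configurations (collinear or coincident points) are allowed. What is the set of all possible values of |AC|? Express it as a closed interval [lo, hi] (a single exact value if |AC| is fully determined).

|AB| ∈ {14}
|BC| ∈ {2}
|AC| ∈ [12, 16]

|AC| ∈ [12, 16]  (≈ [12.0000, 16.0000])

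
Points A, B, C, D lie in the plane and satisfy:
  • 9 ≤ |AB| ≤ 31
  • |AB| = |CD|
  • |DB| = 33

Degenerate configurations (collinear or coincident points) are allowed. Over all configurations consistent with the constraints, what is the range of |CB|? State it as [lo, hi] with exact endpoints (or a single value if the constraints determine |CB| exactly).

|CB| ∈ [2, 64]  (≈ [2.0000, 64.0000])

|AB| ∈ [9, 31]
|BD| ∈ {33}
|CD| ∈ [9, 31]
|AD| ∈ [2, 64]
|BC| ∈ [2, 64]
|AC| ∈ [0, 95]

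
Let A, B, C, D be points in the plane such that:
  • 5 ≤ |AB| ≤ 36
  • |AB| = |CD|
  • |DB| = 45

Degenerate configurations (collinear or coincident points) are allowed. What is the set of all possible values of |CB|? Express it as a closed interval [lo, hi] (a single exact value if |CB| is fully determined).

|AB| ∈ [5, 36]
|BD| ∈ {45}
|CD| ∈ [5, 36]
|AD| ∈ [9, 81]
|BC| ∈ [9, 81]
|AC| ∈ [0, 117]

|CB| ∈ [9, 81]  (≈ [9.0000, 81.0000])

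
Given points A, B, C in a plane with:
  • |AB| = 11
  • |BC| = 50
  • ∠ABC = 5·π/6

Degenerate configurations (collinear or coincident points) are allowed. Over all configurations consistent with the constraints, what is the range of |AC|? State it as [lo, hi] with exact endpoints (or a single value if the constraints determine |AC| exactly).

|AB| ∈ {11}
|BC| ∈ {50}
|AC| ∈ {√(550·√(3) + 2621)}

|AC| = √(550·√(3) + 2621)  (≈ 59.7798)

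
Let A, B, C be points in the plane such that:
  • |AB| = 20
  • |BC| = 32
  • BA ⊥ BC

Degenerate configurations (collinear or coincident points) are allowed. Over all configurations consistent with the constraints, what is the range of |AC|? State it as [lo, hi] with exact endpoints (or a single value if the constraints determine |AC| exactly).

|AB| ∈ {20}
|BC| ∈ {32}
|AC| ∈ {4·√(89)}

|AC| = 4·√(89)  (≈ 37.7359)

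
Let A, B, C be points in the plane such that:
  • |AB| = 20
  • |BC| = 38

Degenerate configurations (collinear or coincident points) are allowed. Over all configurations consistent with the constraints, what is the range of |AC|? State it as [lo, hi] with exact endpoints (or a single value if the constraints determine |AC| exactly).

|AC| ∈ [18, 58]  (≈ [18.0000, 58.0000])

|AB| ∈ {20}
|BC| ∈ {38}
|AC| ∈ [18, 58]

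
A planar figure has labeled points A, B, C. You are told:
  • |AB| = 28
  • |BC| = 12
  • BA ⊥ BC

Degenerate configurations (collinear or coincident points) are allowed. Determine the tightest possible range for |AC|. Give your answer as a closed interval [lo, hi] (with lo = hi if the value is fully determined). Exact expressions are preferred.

|AC| = 4·√(58)  (≈ 30.4631)

|AB| ∈ {28}
|BC| ∈ {12}
|AC| ∈ {4·√(58)}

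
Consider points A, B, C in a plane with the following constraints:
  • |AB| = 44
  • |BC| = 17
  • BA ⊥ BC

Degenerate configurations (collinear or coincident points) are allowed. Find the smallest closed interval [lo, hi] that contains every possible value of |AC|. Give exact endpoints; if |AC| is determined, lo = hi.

|AB| ∈ {44}
|BC| ∈ {17}
|AC| ∈ {5·√(89)}

|AC| = 5·√(89)  (≈ 47.1699)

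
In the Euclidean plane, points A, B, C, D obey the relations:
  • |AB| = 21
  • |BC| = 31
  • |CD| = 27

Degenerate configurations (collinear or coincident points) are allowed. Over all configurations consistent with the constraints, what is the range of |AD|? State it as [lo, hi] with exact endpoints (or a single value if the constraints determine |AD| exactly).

|AB| ∈ {21}
|BC| ∈ {31}
|CD| ∈ {27}
|AC| ∈ [10, 52]
|BD| ∈ [4, 58]
|AD| ∈ [0, 79]

|AD| ∈ [0, 79]  (≈ [0.0000, 79.0000])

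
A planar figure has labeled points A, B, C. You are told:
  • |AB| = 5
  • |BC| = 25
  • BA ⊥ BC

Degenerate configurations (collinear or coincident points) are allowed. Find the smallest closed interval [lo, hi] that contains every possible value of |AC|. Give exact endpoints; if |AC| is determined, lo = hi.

|AC| = 5·√(26)  (≈ 25.4951)

|AB| ∈ {5}
|BC| ∈ {25}
|AC| ∈ {5·√(26)}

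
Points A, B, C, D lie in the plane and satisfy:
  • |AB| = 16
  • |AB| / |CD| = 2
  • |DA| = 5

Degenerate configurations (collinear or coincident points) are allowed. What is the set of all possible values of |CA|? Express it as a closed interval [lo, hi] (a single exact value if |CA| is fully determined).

|CA| ∈ [3, 13]  (≈ [3.0000, 13.0000])

|AB| ∈ {16}
|AD| ∈ {5}
|CD| ∈ {8}
|BD| ∈ [11, 21]
|AC| ∈ [3, 13]
|BC| ∈ [3, 29]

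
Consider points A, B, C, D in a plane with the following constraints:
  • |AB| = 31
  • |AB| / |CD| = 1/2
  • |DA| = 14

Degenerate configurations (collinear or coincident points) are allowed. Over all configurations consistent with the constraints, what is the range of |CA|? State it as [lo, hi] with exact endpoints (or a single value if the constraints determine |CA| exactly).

|AB| ∈ {31}
|AD| ∈ {14}
|CD| ∈ {62}
|BD| ∈ [17, 45]
|AC| ∈ [48, 76]
|BC| ∈ [17, 107]

|CA| ∈ [48, 76]  (≈ [48.0000, 76.0000])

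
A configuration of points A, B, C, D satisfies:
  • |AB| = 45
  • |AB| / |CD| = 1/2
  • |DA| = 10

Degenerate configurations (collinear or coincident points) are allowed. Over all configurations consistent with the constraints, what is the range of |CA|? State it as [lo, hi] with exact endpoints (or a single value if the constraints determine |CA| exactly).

|AB| ∈ {45}
|AD| ∈ {10}
|CD| ∈ {90}
|BD| ∈ [35, 55]
|AC| ∈ [80, 100]
|BC| ∈ [35, 145]

|CA| ∈ [80, 100]  (≈ [80.0000, 100.0000])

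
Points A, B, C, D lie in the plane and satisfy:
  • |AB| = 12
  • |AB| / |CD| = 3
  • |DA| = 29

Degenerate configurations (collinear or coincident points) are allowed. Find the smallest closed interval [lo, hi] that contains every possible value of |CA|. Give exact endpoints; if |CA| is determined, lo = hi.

|AB| ∈ {12}
|AD| ∈ {29}
|CD| ∈ {4}
|BD| ∈ [17, 41]
|AC| ∈ [25, 33]
|BC| ∈ [13, 45]

|CA| ∈ [25, 33]  (≈ [25.0000, 33.0000])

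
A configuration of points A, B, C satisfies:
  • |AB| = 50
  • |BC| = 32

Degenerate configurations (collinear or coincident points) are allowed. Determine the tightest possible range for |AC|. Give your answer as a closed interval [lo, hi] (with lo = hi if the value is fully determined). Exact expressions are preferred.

|AB| ∈ {50}
|BC| ∈ {32}
|AC| ∈ [18, 82]

|AC| ∈ [18, 82]  (≈ [18.0000, 82.0000])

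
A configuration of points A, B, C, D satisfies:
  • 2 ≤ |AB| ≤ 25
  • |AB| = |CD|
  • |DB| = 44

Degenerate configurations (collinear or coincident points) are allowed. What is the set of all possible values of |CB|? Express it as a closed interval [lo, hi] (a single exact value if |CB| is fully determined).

|CB| ∈ [19, 69]  (≈ [19.0000, 69.0000])

|AB| ∈ [2, 25]
|BD| ∈ {44}
|CD| ∈ [2, 25]
|AD| ∈ [19, 69]
|BC| ∈ [19, 69]
|AC| ∈ [0, 94]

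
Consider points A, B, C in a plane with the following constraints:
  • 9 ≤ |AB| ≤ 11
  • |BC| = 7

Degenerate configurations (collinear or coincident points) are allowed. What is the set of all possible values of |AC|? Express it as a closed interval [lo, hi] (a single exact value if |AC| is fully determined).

|AC| ∈ [2, 18]  (≈ [2.0000, 18.0000])

|AB| ∈ [9, 11]
|BC| ∈ {7}
|AC| ∈ [2, 18]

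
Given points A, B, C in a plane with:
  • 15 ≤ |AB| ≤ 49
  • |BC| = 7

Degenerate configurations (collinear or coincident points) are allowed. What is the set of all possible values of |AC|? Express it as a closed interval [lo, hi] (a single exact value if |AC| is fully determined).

|AC| ∈ [8, 56]  (≈ [8.0000, 56.0000])

|AB| ∈ [15, 49]
|BC| ∈ {7}
|AC| ∈ [8, 56]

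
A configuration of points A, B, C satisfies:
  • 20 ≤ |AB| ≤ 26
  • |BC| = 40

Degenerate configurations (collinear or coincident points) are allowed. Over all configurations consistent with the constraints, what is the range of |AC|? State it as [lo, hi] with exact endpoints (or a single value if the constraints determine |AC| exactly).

|AB| ∈ [20, 26]
|BC| ∈ {40}
|AC| ∈ [14, 66]

|AC| ∈ [14, 66]  (≈ [14.0000, 66.0000])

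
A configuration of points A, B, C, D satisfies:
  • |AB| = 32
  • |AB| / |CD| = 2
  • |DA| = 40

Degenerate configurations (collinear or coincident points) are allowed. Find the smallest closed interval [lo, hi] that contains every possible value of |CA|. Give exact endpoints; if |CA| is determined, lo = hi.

|AB| ∈ {32}
|AD| ∈ {40}
|CD| ∈ {16}
|BD| ∈ [8, 72]
|AC| ∈ [24, 56]
|BC| ∈ [0, 88]

|CA| ∈ [24, 56]  (≈ [24.0000, 56.0000])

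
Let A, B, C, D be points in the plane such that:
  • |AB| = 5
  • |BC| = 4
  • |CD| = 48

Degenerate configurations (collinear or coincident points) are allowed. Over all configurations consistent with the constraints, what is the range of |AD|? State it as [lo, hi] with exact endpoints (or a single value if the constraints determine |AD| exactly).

|AD| ∈ [39, 57]  (≈ [39.0000, 57.0000])

|AB| ∈ {5}
|BC| ∈ {4}
|CD| ∈ {48}
|AC| ∈ [1, 9]
|BD| ∈ [44, 52]
|AD| ∈ [39, 57]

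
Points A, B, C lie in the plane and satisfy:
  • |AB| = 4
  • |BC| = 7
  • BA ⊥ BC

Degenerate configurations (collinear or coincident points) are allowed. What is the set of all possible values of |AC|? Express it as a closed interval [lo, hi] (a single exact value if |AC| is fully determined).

|AB| ∈ {4}
|BC| ∈ {7}
|AC| ∈ {√(65)}

|AC| = √(65)  (≈ 8.0623)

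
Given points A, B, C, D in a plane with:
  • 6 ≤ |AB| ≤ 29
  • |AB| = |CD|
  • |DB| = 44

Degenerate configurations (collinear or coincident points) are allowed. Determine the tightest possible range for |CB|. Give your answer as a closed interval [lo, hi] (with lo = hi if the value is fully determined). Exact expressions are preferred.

|AB| ∈ [6, 29]
|BD| ∈ {44}
|CD| ∈ [6, 29]
|AD| ∈ [15, 73]
|BC| ∈ [15, 73]
|AC| ∈ [0, 102]

|CB| ∈ [15, 73]  (≈ [15.0000, 73.0000])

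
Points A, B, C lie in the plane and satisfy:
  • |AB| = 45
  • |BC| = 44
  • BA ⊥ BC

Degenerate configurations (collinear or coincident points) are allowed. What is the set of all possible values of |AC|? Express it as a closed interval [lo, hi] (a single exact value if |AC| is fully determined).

|AB| ∈ {45}
|BC| ∈ {44}
|AC| ∈ {√(3961)}

|AC| = √(3961)  (≈ 62.9365)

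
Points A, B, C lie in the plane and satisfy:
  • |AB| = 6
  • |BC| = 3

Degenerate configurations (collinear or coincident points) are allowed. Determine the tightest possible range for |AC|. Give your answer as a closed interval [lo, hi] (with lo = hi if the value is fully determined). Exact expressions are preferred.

|AB| ∈ {6}
|BC| ∈ {3}
|AC| ∈ [3, 9]

|AC| ∈ [3, 9]  (≈ [3.0000, 9.0000])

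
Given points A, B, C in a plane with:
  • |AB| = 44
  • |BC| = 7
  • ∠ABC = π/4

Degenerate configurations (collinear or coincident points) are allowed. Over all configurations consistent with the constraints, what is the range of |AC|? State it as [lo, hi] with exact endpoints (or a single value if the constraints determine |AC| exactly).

|AC| = √(1985 - 308·√(2))  (≈ 39.3627)

|AB| ∈ {44}
|BC| ∈ {7}
|AC| ∈ {√(1985 - 308·√(2))}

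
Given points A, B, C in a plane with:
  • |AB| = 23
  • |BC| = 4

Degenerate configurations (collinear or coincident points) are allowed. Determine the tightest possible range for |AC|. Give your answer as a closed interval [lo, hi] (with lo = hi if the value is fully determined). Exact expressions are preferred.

|AB| ∈ {23}
|BC| ∈ {4}
|AC| ∈ [19, 27]

|AC| ∈ [19, 27]  (≈ [19.0000, 27.0000])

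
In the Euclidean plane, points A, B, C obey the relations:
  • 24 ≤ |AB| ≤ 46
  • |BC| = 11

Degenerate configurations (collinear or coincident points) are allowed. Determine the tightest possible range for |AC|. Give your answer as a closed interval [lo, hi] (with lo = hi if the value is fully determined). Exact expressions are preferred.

|AC| ∈ [13, 57]  (≈ [13.0000, 57.0000])

|AB| ∈ [24, 46]
|BC| ∈ {11}
|AC| ∈ [13, 57]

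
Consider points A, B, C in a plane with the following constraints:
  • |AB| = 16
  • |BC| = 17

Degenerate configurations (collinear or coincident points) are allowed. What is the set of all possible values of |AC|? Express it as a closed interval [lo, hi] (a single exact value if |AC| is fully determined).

|AB| ∈ {16}
|BC| ∈ {17}
|AC| ∈ [1, 33]

|AC| ∈ [1, 33]  (≈ [1.0000, 33.0000])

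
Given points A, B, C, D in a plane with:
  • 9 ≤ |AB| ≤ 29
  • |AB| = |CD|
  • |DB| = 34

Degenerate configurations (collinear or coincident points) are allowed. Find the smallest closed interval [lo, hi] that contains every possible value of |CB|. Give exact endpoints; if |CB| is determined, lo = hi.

|AB| ∈ [9, 29]
|BD| ∈ {34}
|CD| ∈ [9, 29]
|AD| ∈ [5, 63]
|BC| ∈ [5, 63]
|AC| ∈ [0, 92]

|CB| ∈ [5, 63]  (≈ [5.0000, 63.0000])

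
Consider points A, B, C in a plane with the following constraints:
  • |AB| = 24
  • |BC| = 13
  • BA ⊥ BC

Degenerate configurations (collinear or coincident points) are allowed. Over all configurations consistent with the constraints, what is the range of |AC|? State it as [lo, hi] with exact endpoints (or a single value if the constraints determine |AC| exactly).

|AC| = √(745)  (≈ 27.2947)

|AB| ∈ {24}
|BC| ∈ {13}
|AC| ∈ {√(745)}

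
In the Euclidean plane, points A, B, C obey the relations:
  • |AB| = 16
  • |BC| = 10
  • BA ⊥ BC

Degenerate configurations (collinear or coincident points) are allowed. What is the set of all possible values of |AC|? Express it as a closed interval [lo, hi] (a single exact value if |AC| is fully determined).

|AB| ∈ {16}
|BC| ∈ {10}
|AC| ∈ {2·√(89)}

|AC| = 2·√(89)  (≈ 18.8680)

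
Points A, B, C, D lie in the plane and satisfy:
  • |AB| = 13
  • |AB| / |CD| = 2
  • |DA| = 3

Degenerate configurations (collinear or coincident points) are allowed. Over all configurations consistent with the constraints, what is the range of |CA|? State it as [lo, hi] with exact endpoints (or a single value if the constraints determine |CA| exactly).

|AB| ∈ {13}
|AD| ∈ {3}
|CD| ∈ {13/2}
|BD| ∈ [10, 16]
|AC| ∈ [7/2, 19/2]
|BC| ∈ [7/2, 45/2]

|CA| ∈ [7/2, 19/2]  (≈ [3.5000, 9.5000])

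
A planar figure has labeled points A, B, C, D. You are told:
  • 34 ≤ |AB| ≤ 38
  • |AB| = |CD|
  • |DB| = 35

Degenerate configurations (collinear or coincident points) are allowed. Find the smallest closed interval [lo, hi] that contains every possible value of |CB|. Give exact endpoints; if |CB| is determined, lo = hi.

|AB| ∈ [34, 38]
|BD| ∈ {35}
|CD| ∈ [34, 38]
|AD| ∈ [0, 73]
|BC| ∈ [0, 73]
|AC| ∈ [0, 111]

|CB| ∈ [0, 73]  (≈ [0.0000, 73.0000])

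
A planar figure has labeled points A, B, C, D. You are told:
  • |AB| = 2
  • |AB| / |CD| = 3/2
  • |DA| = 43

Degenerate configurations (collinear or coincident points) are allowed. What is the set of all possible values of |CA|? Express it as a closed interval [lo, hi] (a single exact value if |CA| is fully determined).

|CA| ∈ [125/3, 133/3]  (≈ [41.6667, 44.3333])

|AB| ∈ {2}
|AD| ∈ {43}
|CD| ∈ {4/3}
|BD| ∈ [41, 45]
|AC| ∈ [125/3, 133/3]
|BC| ∈ [119/3, 139/3]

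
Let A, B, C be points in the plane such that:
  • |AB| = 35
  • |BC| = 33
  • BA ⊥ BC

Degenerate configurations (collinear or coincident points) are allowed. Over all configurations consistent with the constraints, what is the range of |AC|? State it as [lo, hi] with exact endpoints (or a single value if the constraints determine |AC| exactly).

|AB| ∈ {35}
|BC| ∈ {33}
|AC| ∈ {√(2314)}

|AC| = √(2314)  (≈ 48.1041)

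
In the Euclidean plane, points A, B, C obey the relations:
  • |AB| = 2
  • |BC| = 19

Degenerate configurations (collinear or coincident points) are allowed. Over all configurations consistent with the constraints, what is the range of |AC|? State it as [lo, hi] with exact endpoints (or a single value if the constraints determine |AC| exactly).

|AB| ∈ {2}
|BC| ∈ {19}
|AC| ∈ [17, 21]

|AC| ∈ [17, 21]  (≈ [17.0000, 21.0000])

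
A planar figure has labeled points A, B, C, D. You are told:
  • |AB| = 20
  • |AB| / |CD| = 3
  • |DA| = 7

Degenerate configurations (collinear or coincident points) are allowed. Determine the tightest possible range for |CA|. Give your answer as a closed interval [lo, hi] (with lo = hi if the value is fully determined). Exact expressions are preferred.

|CA| ∈ [1/3, 41/3]  (≈ [0.3333, 13.6667])

|AB| ∈ {20}
|AD| ∈ {7}
|CD| ∈ {20/3}
|BD| ∈ [13, 27]
|AC| ∈ [1/3, 41/3]
|BC| ∈ [19/3, 101/3]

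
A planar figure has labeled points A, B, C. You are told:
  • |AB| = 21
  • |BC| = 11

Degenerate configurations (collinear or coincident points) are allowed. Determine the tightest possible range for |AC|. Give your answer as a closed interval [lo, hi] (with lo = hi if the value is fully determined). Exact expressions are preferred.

|AC| ∈ [10, 32]  (≈ [10.0000, 32.0000])

|AB| ∈ {21}
|BC| ∈ {11}
|AC| ∈ [10, 32]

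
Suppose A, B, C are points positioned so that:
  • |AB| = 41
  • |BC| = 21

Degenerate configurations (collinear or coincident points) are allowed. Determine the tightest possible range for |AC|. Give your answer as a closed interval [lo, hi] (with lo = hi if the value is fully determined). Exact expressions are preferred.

|AC| ∈ [20, 62]  (≈ [20.0000, 62.0000])

|AB| ∈ {41}
|BC| ∈ {21}
|AC| ∈ [20, 62]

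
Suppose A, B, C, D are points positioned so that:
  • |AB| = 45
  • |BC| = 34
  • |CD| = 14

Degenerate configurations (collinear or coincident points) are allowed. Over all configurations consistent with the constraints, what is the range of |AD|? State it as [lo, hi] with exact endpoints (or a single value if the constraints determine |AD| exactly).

|AD| ∈ [0, 93]  (≈ [0.0000, 93.0000])

|AB| ∈ {45}
|BC| ∈ {34}
|CD| ∈ {14}
|AC| ∈ [11, 79]
|BD| ∈ [20, 48]
|AD| ∈ [0, 93]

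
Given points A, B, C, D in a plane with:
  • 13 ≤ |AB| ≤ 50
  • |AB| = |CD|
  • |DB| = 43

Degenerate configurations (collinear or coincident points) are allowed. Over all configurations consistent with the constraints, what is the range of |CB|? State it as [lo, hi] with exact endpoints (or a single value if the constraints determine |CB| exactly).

|CB| ∈ [0, 93]  (≈ [0.0000, 93.0000])

|AB| ∈ [13, 50]
|BD| ∈ {43}
|CD| ∈ [13, 50]
|AD| ∈ [0, 93]
|BC| ∈ [0, 93]
|AC| ∈ [0, 143]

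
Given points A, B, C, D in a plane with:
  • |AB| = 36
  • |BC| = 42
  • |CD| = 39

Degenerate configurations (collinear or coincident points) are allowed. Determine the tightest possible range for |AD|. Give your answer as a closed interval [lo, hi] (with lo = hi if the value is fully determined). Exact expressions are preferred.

|AB| ∈ {36}
|BC| ∈ {42}
|CD| ∈ {39}
|AC| ∈ [6, 78]
|BD| ∈ [3, 81]
|AD| ∈ [0, 117]

|AD| ∈ [0, 117]  (≈ [0.0000, 117.0000])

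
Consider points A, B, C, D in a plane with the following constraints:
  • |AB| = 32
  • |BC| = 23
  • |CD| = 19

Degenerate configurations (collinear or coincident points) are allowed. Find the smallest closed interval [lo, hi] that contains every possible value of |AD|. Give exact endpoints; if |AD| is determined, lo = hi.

|AB| ∈ {32}
|BC| ∈ {23}
|CD| ∈ {19}
|AC| ∈ [9, 55]
|BD| ∈ [4, 42]
|AD| ∈ [0, 74]

|AD| ∈ [0, 74]  (≈ [0.0000, 74.0000])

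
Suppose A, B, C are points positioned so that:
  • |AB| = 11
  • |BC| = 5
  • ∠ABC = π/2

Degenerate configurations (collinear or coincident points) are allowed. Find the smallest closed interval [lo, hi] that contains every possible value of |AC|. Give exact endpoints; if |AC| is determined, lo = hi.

|AB| ∈ {11}
|BC| ∈ {5}
|AC| ∈ {√(146)}

|AC| = √(146)  (≈ 12.0830)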